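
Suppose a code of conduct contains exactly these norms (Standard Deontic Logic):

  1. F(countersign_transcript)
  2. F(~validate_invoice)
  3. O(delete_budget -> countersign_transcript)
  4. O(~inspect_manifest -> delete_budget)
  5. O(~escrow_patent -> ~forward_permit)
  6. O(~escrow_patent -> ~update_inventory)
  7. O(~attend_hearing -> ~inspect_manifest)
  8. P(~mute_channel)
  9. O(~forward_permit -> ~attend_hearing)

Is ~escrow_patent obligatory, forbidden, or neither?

F(countersign_transcript) at premise 1 means O(~countersign_transcript).
Premise 3 is O(delete_budget -> countersign_transcript); contrapositively O(~countersign_transcript -> ~delete_budget). Since O(~countersign_transcript) holds, K gives O(~delete_budget).
The contrapositive of premise 4 (O(~inspect_manifest -> delete_budget)) is O(~delete_budget -> inspect_manifest), and O(~delete_budget) is already established, so O(inspect_manifest).
The contrapositive of premise 7 (O(~attend_hearing -> ~inspect_manifest)) is O(inspect_manifest -> attend_hearing), and O(inspect_manifest) is already established, so O(attend_hearing).
The contrapositive of premise 9 (O(~forward_permit -> ~attend_hearing)) is O(attend_hearing -> forward_permit), and O(attend_hearing) is already established, so O(forward_permit).
Premise 5 is O(~escrow_patent -> ~forward_permit); contrapositively O(forward_permit -> escrow_patent). Since O(forward_permit) holds, K gives O(escrow_patent).
Premises 2, 6, 8 do not contribute to this derivation.
Thus O(escrow_patent), which is F(~escrow_patent): ~escrow_patent is forbidden.

Forbidden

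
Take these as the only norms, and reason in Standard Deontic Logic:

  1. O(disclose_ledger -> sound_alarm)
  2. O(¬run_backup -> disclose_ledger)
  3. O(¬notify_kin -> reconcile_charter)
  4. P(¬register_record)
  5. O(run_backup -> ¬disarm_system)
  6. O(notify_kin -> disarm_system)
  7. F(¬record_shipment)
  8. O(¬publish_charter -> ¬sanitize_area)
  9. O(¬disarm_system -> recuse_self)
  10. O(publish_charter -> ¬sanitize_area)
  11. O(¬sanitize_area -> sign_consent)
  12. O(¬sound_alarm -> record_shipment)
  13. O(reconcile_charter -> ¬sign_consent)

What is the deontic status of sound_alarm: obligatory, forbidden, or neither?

Premises 8 and 10 cover both cases: O(¬publish_charter -> ¬sanitize_area) and O(publish_charter -> ¬sanitize_area). Since ¬publish_charter ∨ publish_charter is a tautology, O(¬sanitize_area) follows.
Applying K to premise 11 (O(¬sanitize_area -> sign_consent)) and O(¬sanitize_area) yields O(sign_consent).
Premise 13 is O(reconcile_charter -> ¬sign_consent); contrapositively O(sign_consent -> ¬reconcile_charter). Since O(sign_consent) holds, K gives O(¬reconcile_charter).
Premise 3, O(¬notify_kin -> reconcile_charter), contraposes to O(¬reconcile_charter -> notify_kin); with O(¬reconcile_charter) we get O(notify_kin).
With premise 6, O(notify_kin -> disarm_system), the K-axiom yields O(disarm_system).
Premise 5 is O(run_backup -> ¬disarm_system); contrapositively O(disarm_system -> ¬run_backup). Since O(disarm_system) holds, K gives O(¬run_backup).
With premise 2, O(¬run_backup -> disclose_ledger), the K-axiom yields O(disclose_ledger).
Applying K to premise 1 (O(disclose_ledger -> sound_alarm)) and O(disclose_ledger) yields O(sound_alarm).
Premises 4, 7, 9, 12 do not contribute to this derivation.
Hence sound_alarm is obligatory.

Obligatory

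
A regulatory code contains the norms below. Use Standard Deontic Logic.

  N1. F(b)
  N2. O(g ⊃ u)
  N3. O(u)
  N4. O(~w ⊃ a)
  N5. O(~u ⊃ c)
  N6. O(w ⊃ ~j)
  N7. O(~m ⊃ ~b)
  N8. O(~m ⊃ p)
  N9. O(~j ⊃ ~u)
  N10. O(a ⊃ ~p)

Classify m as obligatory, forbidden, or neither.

Obligatory

Premise 3 states O(u) outright.
The contrapositive of premise 9 (O(~j ⊃ ~u)) is O(u ⊃ j), and O(u) is already established, so O(j).
Premise 6 is O(w ⊃ ~j); contrapositively O(j ⊃ ~w). Since O(j) holds, K gives O(~w).
Premise 4 is O(~w ⊃ a); since O(~w), deontic closure gives O(a).
Applying K to premise 10 (O(a ⊃ ~p)) and O(a) yields O(~p).
Premise 8, O(~m ⊃ p), contraposes to O(~p ⊃ m); with O(~p) we get O(m).
Premises 1, 2, 5, 7 do not contribute to this derivation.
Hence m is obligatory.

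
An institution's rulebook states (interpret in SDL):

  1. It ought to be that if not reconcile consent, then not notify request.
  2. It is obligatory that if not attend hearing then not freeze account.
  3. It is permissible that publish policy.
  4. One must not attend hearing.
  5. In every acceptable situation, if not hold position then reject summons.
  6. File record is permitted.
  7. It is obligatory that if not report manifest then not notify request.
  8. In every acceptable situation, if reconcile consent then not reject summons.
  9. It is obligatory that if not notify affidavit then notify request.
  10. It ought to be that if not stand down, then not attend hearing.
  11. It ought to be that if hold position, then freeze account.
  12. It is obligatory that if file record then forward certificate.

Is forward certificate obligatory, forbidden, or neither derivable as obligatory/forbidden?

Neither

Premise 12 is O(file_record → forward_certificate), but O(file_record) is not derivable from the premises (the permission P(file_record) asserts only ¬O(¬file_record), not O(file_record)), so it does not yield O(forward_certificate).
No premise or chain of K-axiom applications forces O(forward_certificate), and none forces O(¬forward_certificate). So forward_certificate is neither obligatory nor forbidden under these norms.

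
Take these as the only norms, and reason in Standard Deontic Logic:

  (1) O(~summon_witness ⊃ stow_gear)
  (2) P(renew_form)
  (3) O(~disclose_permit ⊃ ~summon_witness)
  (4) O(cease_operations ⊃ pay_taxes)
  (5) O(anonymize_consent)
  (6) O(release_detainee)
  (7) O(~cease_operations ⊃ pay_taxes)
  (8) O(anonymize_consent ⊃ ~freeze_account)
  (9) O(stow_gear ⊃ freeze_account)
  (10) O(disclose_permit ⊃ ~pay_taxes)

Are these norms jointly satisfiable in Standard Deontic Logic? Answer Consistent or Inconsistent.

Inconsistent

Premises 7 and 4 are O(~cease_operations ⊃ pay_taxes) and O(cease_operations ⊃ pay_taxes); every ideal world satisfies ~cease_operations or cease_operations, so in either case pay_taxes holds — hence O(pay_taxes).
The contrapositive of premise 10 (O(disclose_permit ⊃ ~pay_taxes)) is O(pay_taxes ⊃ ~disclose_permit), and O(pay_taxes) is already established, so O(~disclose_permit).
From O(~disclose_permit) and premise 3, O(~disclose_permit ⊃ ~summon_witness), we obtain O(~summon_witness).
From O(~summon_witness) and premise 1, O(~summon_witness ⊃ stow_gear), we obtain O(stow_gear).
From O(stow_gear) and premise 9, O(stow_gear ⊃ freeze_account), we obtain O(freeze_account).
Premise 8, O(anonymize_consent ⊃ ~freeze_account), contraposes to O(freeze_account ⊃ ~anonymize_consent); with O(freeze_account) we get O(~anonymize_consent).
However, premise 5 gives O(anonymize_consent).
We now have both O(~anonymize_consent) and O(anonymize_consent) — anonymize_consent is simultaneously obligatory and forbidden, violating the D-axiom.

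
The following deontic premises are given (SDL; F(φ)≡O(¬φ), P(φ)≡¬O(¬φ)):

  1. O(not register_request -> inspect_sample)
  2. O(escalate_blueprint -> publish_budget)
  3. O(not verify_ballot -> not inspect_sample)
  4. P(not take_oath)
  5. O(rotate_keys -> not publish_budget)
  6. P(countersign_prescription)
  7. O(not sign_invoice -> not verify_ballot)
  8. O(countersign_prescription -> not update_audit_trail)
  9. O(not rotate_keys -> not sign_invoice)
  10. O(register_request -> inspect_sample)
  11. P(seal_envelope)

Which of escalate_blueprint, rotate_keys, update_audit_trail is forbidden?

Premises 10 and 1 cover both cases: O(register_request -> inspect_sample) and O(not register_request -> inspect_sample). Since register_request ∨ not register_request is a tautology, O(inspect_sample) follows.
Premise 3 is O(not verify_ballot -> not inspect_sample); contrapositively O(inspect_sample -> verify_ballot). Since O(inspect_sample) holds, K gives O(verify_ballot).
Premise 7 is O(not sign_invoice -> not verify_ballot); contrapositively O(verify_ballot -> sign_invoice). Since O(verify_ballot) holds, K gives O(sign_invoice).
The contrapositive of premise 9 (O(not rotate_keys -> not sign_invoice)) is O(sign_invoice -> rotate_keys), and O(sign_invoice) is already established, so O(rotate_keys).
Applying K to premise 5 (O(rotate_keys -> not publish_budget)) and O(rotate_keys) yields O(not publish_budget).
Premise 2 is O(escalate_blueprint -> publish_budget); contrapositively O(not publish_budget -> not escalate_blueprint). Since O(not publish_budget) holds, K gives O(not escalate_blueprint).
So O(not escalate_blueprint) holds, i.e. escalate_blueprint is forbidden. None of the other listed options is forbidden under the premises.

escalate_blueprint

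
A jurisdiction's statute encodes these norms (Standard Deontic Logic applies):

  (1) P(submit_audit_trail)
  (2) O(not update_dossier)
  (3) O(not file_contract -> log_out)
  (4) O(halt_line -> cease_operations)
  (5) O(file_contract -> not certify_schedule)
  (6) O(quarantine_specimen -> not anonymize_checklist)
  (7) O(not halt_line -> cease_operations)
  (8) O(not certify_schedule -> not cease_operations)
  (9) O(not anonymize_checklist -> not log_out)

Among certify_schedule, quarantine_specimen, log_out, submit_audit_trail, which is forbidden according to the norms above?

Premises 7 and 4 are O(not halt_line -> cease_operations) and O(halt_line -> cease_operations); every ideal world satisfies not halt_line or halt_line, so in either case cease_operations holds — hence O(cease_operations).
The contrapositive of premise 8 (O(not certify_schedule -> not cease_operations)) is O(cease_operations -> certify_schedule), and O(cease_operations) is already established, so O(certify_schedule).
The contrapositive of premise 5 (O(file_contract -> not certify_schedule)) is O(certify_schedule -> not file_contract), and O(certify_schedule) is already established, so O(not file_contract).
Applying K to premise 3 (O(not file_contract -> log_out)) and O(not file_contract) yields O(log_out).
The contrapositive of premise 9 (O(not anonymize_checklist -> not log_out)) is O(log_out -> anonymize_checklist), and O(log_out) is already established, so O(anonymize_checklist).
Premise 6, O(quarantine_specimen -> not anonymize_checklist), contraposes to O(anonymize_checklist -> not quarantine_specimen); with O(anonymize_checklist) we get O(not quarantine_specimen).
So O(not quarantine_specimen) holds, i.e. quarantine_specimen is forbidden. None of the other listed options is forbidden under the premises.

quarantine_specimen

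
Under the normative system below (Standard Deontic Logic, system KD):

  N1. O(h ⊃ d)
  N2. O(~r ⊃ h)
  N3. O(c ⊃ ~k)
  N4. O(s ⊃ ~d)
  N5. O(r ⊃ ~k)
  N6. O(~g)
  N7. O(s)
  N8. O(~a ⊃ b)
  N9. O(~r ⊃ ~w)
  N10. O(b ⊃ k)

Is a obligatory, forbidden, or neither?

Premise 7 gives O(s).
Applying K to premise 4 (O(s ⊃ ~d)) and O(s) yields O(~d).
Premise 1, O(h ⊃ d), contraposes to O(~d ⊃ ~h); with O(~d) we get O(~h).
Premise 2, O(~r ⊃ h), contraposes to O(~h ⊃ r); with O(~h) we get O(r).
With premise 5, O(r ⊃ ~k), the K-axiom yields O(~k).
The contrapositive of premise 10 (O(b ⊃ k)) is O(~k ⊃ ~b), and O(~k) is already established, so O(~b).
Premise 8, O(~a ⊃ b), contraposes to O(~b ⊃ a); with O(~b) we get O(a).
Premises 3, 6, 9 do not contribute to this derivation.
Hence a is obligatory.

Obligatory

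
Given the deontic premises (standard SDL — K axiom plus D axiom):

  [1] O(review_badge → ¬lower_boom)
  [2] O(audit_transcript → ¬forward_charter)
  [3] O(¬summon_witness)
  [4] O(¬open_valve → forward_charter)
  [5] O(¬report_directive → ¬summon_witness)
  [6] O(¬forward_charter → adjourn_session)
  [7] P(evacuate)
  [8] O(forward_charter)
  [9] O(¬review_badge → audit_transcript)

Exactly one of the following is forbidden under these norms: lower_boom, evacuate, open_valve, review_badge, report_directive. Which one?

From premise 8 we have O(forward_charter).
Premise 2 is O(audit_transcript → ¬forward_charter); contrapositively O(forward_charter → ¬audit_transcript). Since O(forward_charter) holds, K gives O(¬audit_transcript).
The contrapositive of premise 9 (O(¬review_badge → audit_transcript)) is O(¬audit_transcript → review_badge), and O(¬audit_transcript) is already established, so O(review_badge).
Applying K to premise 1 (O(review_badge → ¬lower_boom)) and O(review_badge) yields O(¬lower_boom).
So O(¬lower_boom) holds, i.e. lower_boom is forbidden. None of the other listed options is forbidden under the premises.

lower_boom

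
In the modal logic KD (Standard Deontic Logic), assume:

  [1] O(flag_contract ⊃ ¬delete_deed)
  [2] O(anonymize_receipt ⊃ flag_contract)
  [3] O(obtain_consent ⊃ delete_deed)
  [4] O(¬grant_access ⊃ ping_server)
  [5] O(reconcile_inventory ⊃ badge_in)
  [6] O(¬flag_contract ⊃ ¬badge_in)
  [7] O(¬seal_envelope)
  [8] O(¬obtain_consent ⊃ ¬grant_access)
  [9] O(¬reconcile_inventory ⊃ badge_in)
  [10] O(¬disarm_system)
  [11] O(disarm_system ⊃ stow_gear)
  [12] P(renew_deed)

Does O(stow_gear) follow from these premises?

Premise 11 is O(disarm_system ⊃ stow_gear), but O(disarm_system) is not derivable from the premises, so it does not yield O(stow_gear).
No other premise forces O(stow_gear). An ideal world satisfying every premise can still have stow_gear false, so O(stow_gear) is not derivable.

No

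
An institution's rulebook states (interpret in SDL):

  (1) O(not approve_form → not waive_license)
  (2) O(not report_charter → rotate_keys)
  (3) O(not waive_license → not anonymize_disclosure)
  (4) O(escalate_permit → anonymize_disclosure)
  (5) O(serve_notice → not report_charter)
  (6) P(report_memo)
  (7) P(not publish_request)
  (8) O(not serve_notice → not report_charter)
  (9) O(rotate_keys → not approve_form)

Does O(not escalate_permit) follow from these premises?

Yes

Premises 8 and 5 cover both cases: O(not serve_notice → not report_charter) and O(serve_notice → not report_charter). Since not serve_notice ∨ serve_notice is a tautology, O(not report_charter) follows.
With premise 2, O(not report_charter → rotate_keys), the K-axiom yields O(rotate_keys).
With premise 9, O(rotate_keys → not approve_form), the K-axiom yields O(not approve_form).
With premise 1, O(not approve_form → not waive_license), the K-axiom yields O(not waive_license).
From O(not waive_license) and premise 3, O(not waive_license → not anonymize_disclosure), we obtain O(not anonymize_disclosure).
The contrapositive of premise 4 (O(escalate_permit → anonymize_disclosure)) is O(not anonymize_disclosure → not escalate_permit), and O(not anonymize_disclosure) is already established, so O(not escalate_permit).
Premises 6, 7 do not contribute to this derivation.
So O(not escalate_permit) follows.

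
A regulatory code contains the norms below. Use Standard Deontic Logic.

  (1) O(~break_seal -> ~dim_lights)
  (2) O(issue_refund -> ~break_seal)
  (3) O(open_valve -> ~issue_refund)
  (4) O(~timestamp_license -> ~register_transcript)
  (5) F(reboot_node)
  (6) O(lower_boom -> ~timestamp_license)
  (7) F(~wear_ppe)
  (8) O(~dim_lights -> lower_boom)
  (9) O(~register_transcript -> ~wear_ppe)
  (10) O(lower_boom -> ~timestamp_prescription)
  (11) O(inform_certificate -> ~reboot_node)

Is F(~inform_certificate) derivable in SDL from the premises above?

No

Premise 11 is O(inform_certificate -> ~reboot_node); even if O(~reboot_node) held, inferring O(inform_certificate) would be affirming the consequent — invalid.
No other premise forces O(inform_certificate). An ideal world satisfying every premise can still have ~inform_certificate true, so F(~inform_certificate) is not derivable.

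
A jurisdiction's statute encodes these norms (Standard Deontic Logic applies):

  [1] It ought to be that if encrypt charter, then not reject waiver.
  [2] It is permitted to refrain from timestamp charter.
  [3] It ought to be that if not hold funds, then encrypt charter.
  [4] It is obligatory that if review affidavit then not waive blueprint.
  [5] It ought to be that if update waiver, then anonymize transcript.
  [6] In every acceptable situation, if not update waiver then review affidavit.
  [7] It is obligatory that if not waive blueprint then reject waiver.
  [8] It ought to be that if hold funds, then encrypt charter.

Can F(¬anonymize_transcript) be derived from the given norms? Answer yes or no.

Yes

Premises 3 and 8 are O(¬hold_funds → encrypt_charter) and O(hold_funds → encrypt_charter); every ideal world satisfies ¬hold_funds or hold_funds, so in either case encrypt_charter holds — hence O(encrypt_charter).
With premise 1, O(encrypt_charter → ¬reject_waiver), the K-axiom yields O(¬reject_waiver).
Premise 7, O(¬waive_blueprint → reject_waiver), contraposes to O(¬reject_waiver → waive_blueprint); with O(¬reject_waiver) we get O(waive_blueprint).
Premise 4 is O(review_affidavit → ¬waive_blueprint); contrapositively O(waive_blueprint → ¬review_affidavit). Since O(waive_blueprint) holds, K gives O(¬review_affidavit).
Premise 6, O(¬update_waiver → review_affidavit), contraposes to O(¬review_affidavit → update_waiver); with O(¬review_affidavit) we get O(update_waiver).
Premise 5 is O(update_waiver → anonymize_transcript); since O(update_waiver), deontic closure gives O(anonymize_transcript).
Premise 2 does not contribute to this derivation.
So O(anonymize_transcript) holds, i.e. F(¬anonymize_transcript). The claim follows.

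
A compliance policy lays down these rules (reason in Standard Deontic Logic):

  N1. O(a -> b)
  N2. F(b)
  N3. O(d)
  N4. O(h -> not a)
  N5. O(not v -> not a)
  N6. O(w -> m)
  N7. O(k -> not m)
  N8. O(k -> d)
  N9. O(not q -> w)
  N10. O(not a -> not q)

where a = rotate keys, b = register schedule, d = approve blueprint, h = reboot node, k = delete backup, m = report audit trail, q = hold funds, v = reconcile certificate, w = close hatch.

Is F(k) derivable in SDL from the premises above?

Yes

Premise 2, F(b), is equivalent to O(not b).
Premise 1 is O(a -> b); contrapositively O(not b -> not a). Since O(not b) holds, K gives O(not a).
From O(not a) and premise 10, O(not a -> not q), we obtain O(not q).
With premise 9, O(not q -> w), the K-axiom yields O(w).
With premise 6, O(w -> m), the K-axiom yields O(m).
Premise 7 is O(k -> not m); contrapositively O(m -> not k). Since O(m) holds, K gives O(not k).
Premises 3, 4, 5, 8 do not contribute to this derivation.
So O(not k) holds, i.e. F(k). The claim follows.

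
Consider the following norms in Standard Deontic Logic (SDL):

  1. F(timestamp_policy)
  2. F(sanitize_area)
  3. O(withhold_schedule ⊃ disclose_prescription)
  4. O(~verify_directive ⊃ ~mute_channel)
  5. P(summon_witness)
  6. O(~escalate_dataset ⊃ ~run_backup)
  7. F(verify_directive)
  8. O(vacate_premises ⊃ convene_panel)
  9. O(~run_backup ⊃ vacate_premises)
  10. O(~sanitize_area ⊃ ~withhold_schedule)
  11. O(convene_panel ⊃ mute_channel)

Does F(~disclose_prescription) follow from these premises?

Premise 3 is O(withhold_schedule ⊃ disclose_prescription), but O(withhold_schedule) is not derivable from the premises, so it does not yield O(disclose_prescription).
No other premise forces O(disclose_prescription). An ideal world satisfying every premise can still have ~disclose_prescription true, so F(~disclose_prescription) is not derivable.

No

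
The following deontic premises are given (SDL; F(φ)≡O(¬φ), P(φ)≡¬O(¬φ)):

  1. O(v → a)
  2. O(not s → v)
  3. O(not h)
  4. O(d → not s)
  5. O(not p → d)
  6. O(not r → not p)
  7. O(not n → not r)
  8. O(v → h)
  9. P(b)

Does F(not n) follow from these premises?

Yes

Premise 3 states O(not h) outright.
Premise 8, O(v → h), contraposes to O(not h → not v); with O(not h) we get O(not v).
Premise 2, O(not s → v), contraposes to O(not v → s); with O(not v) we get O(s).
The contrapositive of premise 4 (O(d → not s)) is O(s → not d), and O(s) is already established, so O(not d).
Premise 5 is O(not p → d); contrapositively O(not d → p). Since O(not d) holds, K gives O(p).
The contrapositive of premise 6 (O(not r → not p)) is O(p → r), and O(p) is already established, so O(r).
Premise 7 is O(not n → not r); contrapositively O(r → n). Since O(r) holds, K gives O(n).
Premises 1, 9 do not contribute to this derivation.
So O(n) holds, i.e. F(not n). The claim follows.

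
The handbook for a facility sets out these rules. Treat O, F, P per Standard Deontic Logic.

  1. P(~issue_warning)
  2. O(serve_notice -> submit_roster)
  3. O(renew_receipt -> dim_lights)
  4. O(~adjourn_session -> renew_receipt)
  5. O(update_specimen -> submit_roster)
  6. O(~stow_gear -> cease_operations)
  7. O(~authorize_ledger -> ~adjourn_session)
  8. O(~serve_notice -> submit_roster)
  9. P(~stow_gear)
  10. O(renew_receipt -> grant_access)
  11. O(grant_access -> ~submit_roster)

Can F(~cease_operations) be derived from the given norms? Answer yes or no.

Premise 6 is O(~stow_gear -> cease_operations), but O(~stow_gear) is not derivable from the premises (the permission P(~stow_gear) asserts only ~O(stow_gear), not O(~stow_gear)), so it does not yield O(cease_operations).
No other premise forces O(cease_operations). An ideal world satisfying every premise can still have ~cease_operations true, so F(~cease_operations) is not derivable.

No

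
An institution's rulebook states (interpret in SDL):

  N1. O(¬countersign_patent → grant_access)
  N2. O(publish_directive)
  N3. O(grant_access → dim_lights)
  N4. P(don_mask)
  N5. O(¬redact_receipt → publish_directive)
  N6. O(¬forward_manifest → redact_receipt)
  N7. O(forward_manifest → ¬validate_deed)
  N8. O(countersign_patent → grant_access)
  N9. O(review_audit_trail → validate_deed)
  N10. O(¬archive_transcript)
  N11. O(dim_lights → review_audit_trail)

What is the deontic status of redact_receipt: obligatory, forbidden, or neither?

Obligatory

Premises 1 and 8 are O(¬countersign_patent → grant_access) and O(countersign_patent → grant_access); every ideal world satisfies ¬countersign_patent or countersign_patent, so in either case grant_access holds — hence O(grant_access).
Applying K to premise 3 (O(grant_access → dim_lights)) and O(grant_access) yields O(dim_lights).
With premise 11, O(dim_lights → review_audit_trail), the K-axiom yields O(review_audit_trail).
Premise 9 is O(review_audit_trail → validate_deed); since O(review_audit_trail), deontic closure gives O(validate_deed).
The contrapositive of premise 7 (O(forward_manifest → ¬validate_deed)) is O(validate_deed → ¬forward_manifest), and O(validate_deed) is already established, so O(¬forward_manifest).
Premise 6 is O(¬forward_manifest → redact_receipt); since O(¬forward_manifest), deontic closure gives O(redact_receipt).
Premises 2, 4, 5, 10 do not contribute to this derivation.
Hence redact_receipt is obligatory.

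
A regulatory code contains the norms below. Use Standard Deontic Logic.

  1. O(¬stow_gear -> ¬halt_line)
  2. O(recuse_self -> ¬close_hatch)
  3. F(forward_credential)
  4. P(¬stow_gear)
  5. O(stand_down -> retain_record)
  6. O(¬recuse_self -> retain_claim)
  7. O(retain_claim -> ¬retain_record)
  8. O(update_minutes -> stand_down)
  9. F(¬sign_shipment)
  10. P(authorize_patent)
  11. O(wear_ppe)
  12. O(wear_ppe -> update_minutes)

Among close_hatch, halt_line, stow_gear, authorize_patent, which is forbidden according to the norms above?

close_hatch

Premise 11 states O(wear_ppe) outright.
From O(wear_ppe) and premise 12, O(wear_ppe -> update_minutes), we obtain O(update_minutes).
From O(update_minutes) and premise 8, O(update_minutes -> stand_down), we obtain O(stand_down).
Premise 5 is O(stand_down -> retain_record); since O(stand_down), deontic closure gives O(retain_record).
The contrapositive of premise 7 (O(retain_claim -> ¬retain_record)) is O(retain_record -> ¬retain_claim), and O(retain_record) is already established, so O(¬retain_claim).
The contrapositive of premise 6 (O(¬recuse_self -> retain_claim)) is O(¬retain_claim -> recuse_self), and O(¬retain_claim) is already established, so O(recuse_self).
Applying K to premise 2 (O(recuse_self -> ¬close_hatch)) and O(recuse_self) yields O(¬close_hatch).
So O(¬close_hatch) holds, i.e. close_hatch is forbidden. None of the other listed options is forbidden under the premises.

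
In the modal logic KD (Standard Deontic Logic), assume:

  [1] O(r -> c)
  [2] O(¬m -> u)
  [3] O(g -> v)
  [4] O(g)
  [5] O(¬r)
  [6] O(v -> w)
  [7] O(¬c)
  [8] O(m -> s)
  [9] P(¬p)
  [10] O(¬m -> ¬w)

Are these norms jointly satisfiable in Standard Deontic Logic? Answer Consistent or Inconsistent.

Consistent

Premise 1 is O(r -> c), but O(r) is not derivable from the premises, so it does not yield O(c).
So O(c) is not derivable, and the apparent clash with O(¬c) does not arise.
A world satisfying every obligation exists (e.g. c=false, g=true, m=true, p=false, r=false, s=true, u=false, v=true, w=true); no atom is both obligatory and forbidden, so the set is consistent.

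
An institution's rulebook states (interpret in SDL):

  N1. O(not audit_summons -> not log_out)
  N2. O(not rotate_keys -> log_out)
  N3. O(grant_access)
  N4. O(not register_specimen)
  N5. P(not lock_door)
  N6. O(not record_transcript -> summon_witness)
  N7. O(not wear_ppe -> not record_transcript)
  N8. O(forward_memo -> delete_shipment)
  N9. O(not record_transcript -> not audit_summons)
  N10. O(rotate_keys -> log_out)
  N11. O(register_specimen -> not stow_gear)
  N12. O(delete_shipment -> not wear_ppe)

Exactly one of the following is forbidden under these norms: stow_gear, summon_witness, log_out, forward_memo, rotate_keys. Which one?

forward_memo

By case analysis on rotate_keys: premise 10 gives O(rotate_keys -> log_out) and premise 2 gives O(not rotate_keys -> log_out), so O(log_out) either way.
Premise 1, O(not audit_summons -> not log_out), contraposes to O(log_out -> audit_summons); with O(log_out) we get O(audit_summons).
The contrapositive of premise 9 (O(not record_transcript -> not audit_summons)) is O(audit_summons -> record_transcript), and O(audit_summons) is already established, so O(record_transcript).
The contrapositive of premise 7 (O(not wear_ppe -> not record_transcript)) is O(record_transcript -> wear_ppe), and O(record_transcript) is already established, so O(wear_ppe).
Premise 12, O(delete_shipment -> not wear_ppe), contraposes to O(wear_ppe -> not delete_shipment); with O(wear_ppe) we get O(not delete_shipment).
Premise 8, O(forward_memo -> delete_shipment), contraposes to O(not delete_shipment -> not forward_memo); with O(not delete_shipment) we get O(not forward_memo).
So O(not forward_memo) holds, i.e. forward_memo is forbidden. None of the other listed options is forbidden under the premises.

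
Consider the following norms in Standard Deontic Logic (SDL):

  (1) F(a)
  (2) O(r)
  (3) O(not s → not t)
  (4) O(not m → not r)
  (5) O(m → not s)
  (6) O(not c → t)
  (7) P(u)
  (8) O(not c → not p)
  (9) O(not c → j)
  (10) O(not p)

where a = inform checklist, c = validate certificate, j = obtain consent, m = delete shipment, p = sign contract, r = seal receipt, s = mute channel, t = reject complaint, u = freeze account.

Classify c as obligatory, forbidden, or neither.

Premise 2 states O(r) outright.
Premise 4, O(not m → not r), contraposes to O(r → m); with O(r) we get O(m).
Applying K to premise 5 (O(m → not s)) and O(m) yields O(not s).
With premise 3, O(not s → not t), the K-axiom yields O(not t).
Premise 6, O(not c → t), contraposes to O(not t → c); with O(not t) we get O(c).
Premises 1, 7, 8, 9, 10 do not contribute to this derivation.
Hence c is obligatory.

Obligatory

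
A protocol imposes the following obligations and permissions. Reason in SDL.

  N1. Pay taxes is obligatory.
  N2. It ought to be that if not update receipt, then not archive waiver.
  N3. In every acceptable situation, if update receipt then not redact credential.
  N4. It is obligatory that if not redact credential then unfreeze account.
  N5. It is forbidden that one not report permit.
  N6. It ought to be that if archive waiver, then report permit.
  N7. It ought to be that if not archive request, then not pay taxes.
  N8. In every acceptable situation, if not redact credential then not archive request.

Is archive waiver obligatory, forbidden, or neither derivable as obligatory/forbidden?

From premise 1 we have O(pay_taxes).
Premise 7 is O(¬archive_request → ¬pay_taxes); contrapositively O(pay_taxes → archive_request). Since O(pay_taxes) holds, K gives O(archive_request).
Premise 8 is O(¬redact_credential → ¬archive_request); contrapositively O(archive_request → redact_credential). Since O(archive_request) holds, K gives O(redact_credential).
The contrapositive of premise 3 (O(update_receipt → ¬redact_credential)) is O(redact_credential → ¬update_receipt), and O(redact_credential) is already established, so O(¬update_receipt).
Applying K to premise 2 (O(¬update_receipt → ¬archive_waiver)) and O(¬update_receipt) yields O(¬archive_waiver).
Premises 4, 5, 6 do not contribute to this derivation.
Thus O(¬archive_waiver), which is F(archive_waiver): archive_waiver is forbidden.

Forbidden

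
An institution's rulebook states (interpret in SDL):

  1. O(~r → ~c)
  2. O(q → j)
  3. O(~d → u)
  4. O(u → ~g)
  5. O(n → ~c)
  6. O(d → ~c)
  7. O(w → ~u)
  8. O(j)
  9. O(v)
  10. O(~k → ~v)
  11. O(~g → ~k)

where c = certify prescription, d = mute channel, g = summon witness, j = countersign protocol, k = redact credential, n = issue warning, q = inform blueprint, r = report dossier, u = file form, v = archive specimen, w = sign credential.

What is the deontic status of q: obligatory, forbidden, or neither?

Neither

Premise 2 is O(q → j); even if O(j) held, inferring O(q) would be affirming the consequent — invalid.
No premise or chain of K-axiom applications forces O(q), and none forces O(~q). So q is neither obligatory nor forbidden under these norms.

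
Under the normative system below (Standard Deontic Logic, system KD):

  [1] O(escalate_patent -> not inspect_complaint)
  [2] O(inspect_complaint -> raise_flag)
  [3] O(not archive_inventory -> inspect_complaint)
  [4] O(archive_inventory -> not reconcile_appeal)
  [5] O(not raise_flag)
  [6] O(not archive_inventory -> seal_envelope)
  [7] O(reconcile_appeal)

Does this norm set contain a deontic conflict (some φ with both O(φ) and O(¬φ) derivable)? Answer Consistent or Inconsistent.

Inconsistent

From premise 5 we have O(not raise_flag).
Premise 2 is O(inspect_complaint -> raise_flag); contrapositively O(not raise_flag -> not inspect_complaint). Since O(not raise_flag) holds, K gives O(not inspect_complaint).
The contrapositive of premise 3 (O(not archive_inventory -> inspect_complaint)) is O(not inspect_complaint -> archive_inventory), and O(not inspect_complaint) is already established, so O(archive_inventory).
Premise 4 is O(archive_inventory -> not reconcile_appeal); since O(archive_inventory), deontic closure gives O(not reconcile_appeal).
But premise 7 directly asserts O(reconcile_appeal).
We now have both O(not reconcile_appeal) and O(reconcile_appeal) — reconcile_appeal is simultaneously obligatory and forbidden, violating the D-axiom.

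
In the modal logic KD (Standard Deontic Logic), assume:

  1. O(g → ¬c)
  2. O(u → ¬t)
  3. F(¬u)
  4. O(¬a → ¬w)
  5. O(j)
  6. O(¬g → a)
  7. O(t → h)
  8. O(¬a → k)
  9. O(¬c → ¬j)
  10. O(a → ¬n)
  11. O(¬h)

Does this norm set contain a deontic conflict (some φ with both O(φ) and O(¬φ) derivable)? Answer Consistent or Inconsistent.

Premise 7 is O(t → h), but O(t) is not derivable from the premises, so it does not yield O(h).
So O(h) is not derivable, and the apparent clash with O(¬h) does not arise.
A world satisfying every obligation exists (e.g. a=true, c=true, g=false, h=false, j=true, k=false, n=false, t=false, u=true, w=false); no atom is both obligatory and forbidden, so the set is consistent.

Consistent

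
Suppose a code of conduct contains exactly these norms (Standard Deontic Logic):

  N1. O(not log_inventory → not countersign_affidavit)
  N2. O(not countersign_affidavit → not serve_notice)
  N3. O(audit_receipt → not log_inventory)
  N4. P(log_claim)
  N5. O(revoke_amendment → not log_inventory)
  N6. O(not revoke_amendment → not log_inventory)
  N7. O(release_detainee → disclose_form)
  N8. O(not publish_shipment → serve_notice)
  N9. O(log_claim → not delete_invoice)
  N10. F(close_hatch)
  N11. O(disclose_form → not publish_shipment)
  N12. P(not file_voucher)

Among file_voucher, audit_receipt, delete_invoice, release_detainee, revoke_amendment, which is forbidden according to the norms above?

Premises 5 and 6 are O(revoke_amendment → not log_inventory) and O(not revoke_amendment → not log_inventory); every ideal world satisfies revoke_amendment or not revoke_amendment, so in either case not log_inventory holds — hence O(not log_inventory).
Applying K to premise 1 (O(not log_inventory → not countersign_affidavit)) and O(not log_inventory) yields O(not countersign_affidavit).
From O(not countersign_affidavit) and premise 2, O(not countersign_affidavit → not serve_notice), we obtain O(not serve_notice).
Premise 8 is O(not publish_shipment → serve_notice); contrapositively O(not serve_notice → publish_shipment). Since O(not serve_notice) holds, K gives O(publish_shipment).
The contrapositive of premise 11 (O(disclose_form → not publish_shipment)) is O(publish_shipment → not disclose_form), and O(publish_shipment) is already established, so O(not disclose_form).
Premise 7 is O(release_detainee → disclose_form); contrapositively O(not disclose_form → not release_detainee). Since O(not disclose_form) holds, K gives O(not release_detainee).
So O(not release_detainee) holds, i.e. release_detainee is forbidden. None of the other listed options is forbidden under the premises.

release_detainee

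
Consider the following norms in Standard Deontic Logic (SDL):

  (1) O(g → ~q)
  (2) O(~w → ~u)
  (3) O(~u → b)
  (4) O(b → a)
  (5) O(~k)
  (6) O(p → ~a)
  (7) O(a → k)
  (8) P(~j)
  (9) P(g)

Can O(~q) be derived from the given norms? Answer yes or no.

No

Premise 1 is O(g → ~q), but O(g) is not derivable from the premises (the permission P(g) asserts only ~O(~g), not O(g)), so it does not yield O(~q).
No other premise forces O(~q). An ideal world satisfying every premise can still have ~q false, so O(~q) is not derivable.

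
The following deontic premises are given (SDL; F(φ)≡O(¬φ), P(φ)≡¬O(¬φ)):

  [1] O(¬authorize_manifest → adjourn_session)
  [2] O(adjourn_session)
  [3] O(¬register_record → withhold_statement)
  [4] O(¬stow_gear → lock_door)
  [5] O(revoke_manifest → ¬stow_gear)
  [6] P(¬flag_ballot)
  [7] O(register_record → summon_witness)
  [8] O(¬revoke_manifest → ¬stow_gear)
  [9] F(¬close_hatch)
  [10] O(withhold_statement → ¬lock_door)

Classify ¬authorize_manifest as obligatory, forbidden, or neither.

Neither

Premise 1 is O(¬authorize_manifest → adjourn_session); even if O(adjourn_session) held, inferring O(¬authorize_manifest) would be affirming the consequent — invalid.
No premise or chain of K-axiom applications forces O(¬authorize_manifest), and none forces O(authorize_manifest). So ¬authorize_manifest is neither obligatory nor forbidden under these norms.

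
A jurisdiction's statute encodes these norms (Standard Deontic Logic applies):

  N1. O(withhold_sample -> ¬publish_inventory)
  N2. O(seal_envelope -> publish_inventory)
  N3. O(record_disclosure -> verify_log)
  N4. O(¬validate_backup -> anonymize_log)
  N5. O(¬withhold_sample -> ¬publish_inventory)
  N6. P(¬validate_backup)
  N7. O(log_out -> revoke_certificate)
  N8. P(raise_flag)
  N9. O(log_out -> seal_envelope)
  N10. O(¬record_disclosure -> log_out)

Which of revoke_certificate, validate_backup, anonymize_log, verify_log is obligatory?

Premises 5 and 1 cover both cases: O(¬withhold_sample -> ¬publish_inventory) and O(withhold_sample -> ¬publish_inventory). Since ¬withhold_sample ∨ withhold_sample is a tautology, O(¬publish_inventory) follows.
Premise 2, O(seal_envelope -> publish_inventory), contraposes to O(¬publish_inventory -> ¬seal_envelope); with O(¬publish_inventory) we get O(¬seal_envelope).
The contrapositive of premise 9 (O(log_out -> seal_envelope)) is O(¬seal_envelope -> ¬log_out), and O(¬seal_envelope) is already established, so O(¬log_out).
The contrapositive of premise 10 (O(¬record_disclosure -> log_out)) is O(¬log_out -> record_disclosure), and O(¬log_out) is already established, so O(record_disclosure).
With premise 3, O(record_disclosure -> verify_log), the K-axiom yields O(verify_log).
So O(verify_log) holds — verify_log is obligatory. None of the other listed options is made obligatory by any chain of premises.

verify_log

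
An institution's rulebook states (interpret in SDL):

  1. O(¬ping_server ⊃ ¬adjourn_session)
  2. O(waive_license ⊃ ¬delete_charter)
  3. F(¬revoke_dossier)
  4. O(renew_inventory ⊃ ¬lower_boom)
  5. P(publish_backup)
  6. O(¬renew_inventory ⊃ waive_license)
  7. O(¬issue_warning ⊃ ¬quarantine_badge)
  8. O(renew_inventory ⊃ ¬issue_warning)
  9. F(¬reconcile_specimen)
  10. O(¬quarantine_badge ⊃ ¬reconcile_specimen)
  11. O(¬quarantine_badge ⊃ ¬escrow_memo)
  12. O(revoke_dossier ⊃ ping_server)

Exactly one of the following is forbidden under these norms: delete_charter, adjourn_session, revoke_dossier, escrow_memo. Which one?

delete_charter

Premise 9 is F(¬reconcile_specimen), i.e. O(reconcile_specimen).
Premise 10 is O(¬quarantine_badge ⊃ ¬reconcile_specimen); contrapositively O(reconcile_specimen ⊃ quarantine_badge). Since O(reconcile_specimen) holds, K gives O(quarantine_badge).
Premise 7 is O(¬issue_warning ⊃ ¬quarantine_badge); contrapositively O(quarantine_badge ⊃ issue_warning). Since O(quarantine_badge) holds, K gives O(issue_warning).
Premise 8 is O(renew_inventory ⊃ ¬issue_warning); contrapositively O(issue_warning ⊃ ¬renew_inventory). Since O(issue_warning) holds, K gives O(¬renew_inventory).
Premise 6 is O(¬renew_inventory ⊃ waive_license); since O(¬renew_inventory), deontic closure gives O(waive_license).
Applying K to premise 2 (O(waive_license ⊃ ¬delete_charter)) and O(waive_license) yields O(¬delete_charter).
So O(¬delete_charter) holds, i.e. delete_charter is forbidden. None of the other listed options is forbidden under the premises.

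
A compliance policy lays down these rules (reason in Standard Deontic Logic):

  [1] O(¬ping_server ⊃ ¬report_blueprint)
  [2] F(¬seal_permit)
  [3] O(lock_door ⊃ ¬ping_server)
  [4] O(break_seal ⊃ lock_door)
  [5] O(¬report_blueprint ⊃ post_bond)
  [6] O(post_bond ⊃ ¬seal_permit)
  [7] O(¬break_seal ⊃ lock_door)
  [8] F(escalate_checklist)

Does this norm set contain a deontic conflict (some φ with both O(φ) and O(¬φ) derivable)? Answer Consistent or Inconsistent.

Premises 4 and 7 are O(break_seal ⊃ lock_door) and O(¬break_seal ⊃ lock_door); every ideal world satisfies break_seal or ¬break_seal, so in either case lock_door holds — hence O(lock_door).
From O(lock_door) and premise 3, O(lock_door ⊃ ¬ping_server), we obtain O(¬ping_server).
Premise 1 is O(¬ping_server ⊃ ¬report_blueprint); since O(¬ping_server), deontic closure gives O(¬report_blueprint).
From O(¬report_blueprint) and premise 5, O(¬report_blueprint ⊃ post_bond), we obtain O(post_bond).
Applying K to premise 6 (O(post_bond ⊃ ¬seal_permit)) and O(post_bond) yields O(¬seal_permit).
But premise 2, F(¬seal_permit), means O(seal_permit).
We now have both O(¬seal_permit) and O(seal_permit) — seal_permit is simultaneously obligatory and forbidden, violating the D-axiom.

Inconsistent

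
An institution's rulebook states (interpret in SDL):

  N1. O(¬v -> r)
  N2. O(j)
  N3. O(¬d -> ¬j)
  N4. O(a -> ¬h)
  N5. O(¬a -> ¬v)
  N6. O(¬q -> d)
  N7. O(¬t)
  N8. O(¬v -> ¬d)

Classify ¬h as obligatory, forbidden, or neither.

Obligatory

Premise 2 states O(j) outright.
Premise 3, O(¬d -> ¬j), contraposes to O(j -> d); with O(j) we get O(d).
The contrapositive of premise 8 (O(¬v -> ¬d)) is O(d -> v), and O(d) is already established, so O(v).
Premise 5 is O(¬a -> ¬v); contrapositively O(v -> a). Since O(v) holds, K gives O(a).
From O(a) and premise 4, O(a -> ¬h), we obtain O(¬h).
Premises 1, 6, 7 do not contribute to this derivation.
Hence ¬h is obligatory.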